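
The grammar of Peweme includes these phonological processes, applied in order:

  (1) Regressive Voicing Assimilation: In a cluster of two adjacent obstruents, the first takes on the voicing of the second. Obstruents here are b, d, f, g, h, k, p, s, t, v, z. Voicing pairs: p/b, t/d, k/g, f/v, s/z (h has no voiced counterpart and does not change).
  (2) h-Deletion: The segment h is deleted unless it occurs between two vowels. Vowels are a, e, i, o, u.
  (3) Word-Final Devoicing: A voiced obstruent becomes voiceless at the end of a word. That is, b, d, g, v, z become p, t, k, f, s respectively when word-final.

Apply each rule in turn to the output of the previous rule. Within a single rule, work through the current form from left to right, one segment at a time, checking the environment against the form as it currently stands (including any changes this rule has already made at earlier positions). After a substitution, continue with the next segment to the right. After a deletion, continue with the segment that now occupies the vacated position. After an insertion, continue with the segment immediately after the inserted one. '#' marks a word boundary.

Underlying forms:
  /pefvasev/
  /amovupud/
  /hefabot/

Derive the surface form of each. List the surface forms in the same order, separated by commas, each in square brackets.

[pevvasef], [amovuput], [efabot]

/pefvasev/:
  (1) Regressive Voicing Assimilation: [pefvasev] → [pevvasev]
  (2) h-Deletion: no change — [pevvasev]
  (3) Word-Final Devoicing: [pevvasev] → [pevvasef]
/amovupud/:
  (1) Regressive Voicing Assimilation: no change — [amovupud]
  (2) h-Deletion: no change — [amovupud]
  (3) Word-Final Devoicing: [amovupud] → [amovuput]
/hefabot/:
  (1) Regressive Voicing Assimilation: no change — [hefabot]
  (2) h-Deletion: [hefabot] → [efabot]
  (3) Word-Final Devoicing: no change — [efabot]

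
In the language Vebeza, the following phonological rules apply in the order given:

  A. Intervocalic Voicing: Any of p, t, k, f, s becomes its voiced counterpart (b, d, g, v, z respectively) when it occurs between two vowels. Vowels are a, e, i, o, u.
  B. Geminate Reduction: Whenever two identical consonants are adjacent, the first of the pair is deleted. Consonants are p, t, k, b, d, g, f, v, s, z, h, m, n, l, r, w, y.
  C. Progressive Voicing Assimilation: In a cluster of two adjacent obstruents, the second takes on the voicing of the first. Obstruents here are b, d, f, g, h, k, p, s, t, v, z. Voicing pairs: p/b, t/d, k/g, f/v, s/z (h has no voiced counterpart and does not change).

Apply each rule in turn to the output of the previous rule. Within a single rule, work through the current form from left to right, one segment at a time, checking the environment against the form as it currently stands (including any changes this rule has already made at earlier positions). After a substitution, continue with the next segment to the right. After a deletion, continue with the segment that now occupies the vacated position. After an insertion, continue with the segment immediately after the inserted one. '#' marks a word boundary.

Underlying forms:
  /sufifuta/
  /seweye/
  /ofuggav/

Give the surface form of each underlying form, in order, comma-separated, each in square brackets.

/sufifuta/:
  A Intervocalic Voicing: [sufifuta] → [suvivuda]
  B Geminate Reduction: no change — [suvivuda]
  C Progressive Voicing Assimilation: no change — [suvivuda]
/seweye/:
  A Intervocalic Voicing: no change — [seweye]
  B Geminate Reduction: no change — [seweye]
  C Progressive Voicing Assimilation: no change — [seweye]
/ofuggav/:
  A Intervocalic Voicing: [ofuggav] → [ovuggav]
  B Geminate Reduction: [ovuggav] → [ovugav]
  C Progressive Voicing Assimilation: no change — [ovugav]

[suvivuda], [seweye], [ovugav]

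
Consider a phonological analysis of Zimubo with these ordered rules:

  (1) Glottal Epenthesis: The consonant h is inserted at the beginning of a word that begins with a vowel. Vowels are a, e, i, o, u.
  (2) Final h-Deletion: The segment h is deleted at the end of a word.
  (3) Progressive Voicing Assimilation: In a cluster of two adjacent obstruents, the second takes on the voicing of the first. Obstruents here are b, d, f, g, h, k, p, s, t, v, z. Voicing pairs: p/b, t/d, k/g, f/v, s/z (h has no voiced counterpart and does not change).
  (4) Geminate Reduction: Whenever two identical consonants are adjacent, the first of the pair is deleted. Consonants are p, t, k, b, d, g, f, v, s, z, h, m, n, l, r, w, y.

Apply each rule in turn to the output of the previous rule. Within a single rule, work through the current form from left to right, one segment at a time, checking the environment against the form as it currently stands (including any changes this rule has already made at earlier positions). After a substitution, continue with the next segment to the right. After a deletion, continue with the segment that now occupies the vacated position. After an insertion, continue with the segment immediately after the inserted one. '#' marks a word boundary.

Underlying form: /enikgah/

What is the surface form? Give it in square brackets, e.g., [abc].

[henika]

(1) Glottal Epenthesis: [enikgah] → [henikgah]
(2) Final h-Deletion: [henikgah] → [henikga]
(3) Progressive Voicing Assimilation: [henikga] → [henikka]
(4) Geminate Reduction: [henikka] → [henika]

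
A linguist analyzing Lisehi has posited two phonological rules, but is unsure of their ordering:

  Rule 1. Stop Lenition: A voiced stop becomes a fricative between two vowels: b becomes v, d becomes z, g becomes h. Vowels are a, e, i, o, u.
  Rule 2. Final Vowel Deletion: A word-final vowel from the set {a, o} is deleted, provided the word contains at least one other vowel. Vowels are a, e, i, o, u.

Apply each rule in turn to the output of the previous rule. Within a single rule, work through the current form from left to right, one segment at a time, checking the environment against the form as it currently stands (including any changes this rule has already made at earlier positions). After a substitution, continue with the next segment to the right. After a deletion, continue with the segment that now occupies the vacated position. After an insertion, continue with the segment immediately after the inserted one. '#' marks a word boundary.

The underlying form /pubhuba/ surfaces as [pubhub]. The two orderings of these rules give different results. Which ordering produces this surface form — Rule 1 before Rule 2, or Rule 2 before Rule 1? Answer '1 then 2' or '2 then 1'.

Order 1 then 2:
  1 Stop Lenition: [pubhuba] → [pubhuva]
  2 Final Vowel Deletion: [pubhuva] → [pubhuv]
  result: [pubhuv]
Order 2 then 1:
  2 Final Vowel Deletion: [pubhuba] → [pubhub]
  1 Stop Lenition: no change — [pubhub]
  result: [pubhub]

2 then 1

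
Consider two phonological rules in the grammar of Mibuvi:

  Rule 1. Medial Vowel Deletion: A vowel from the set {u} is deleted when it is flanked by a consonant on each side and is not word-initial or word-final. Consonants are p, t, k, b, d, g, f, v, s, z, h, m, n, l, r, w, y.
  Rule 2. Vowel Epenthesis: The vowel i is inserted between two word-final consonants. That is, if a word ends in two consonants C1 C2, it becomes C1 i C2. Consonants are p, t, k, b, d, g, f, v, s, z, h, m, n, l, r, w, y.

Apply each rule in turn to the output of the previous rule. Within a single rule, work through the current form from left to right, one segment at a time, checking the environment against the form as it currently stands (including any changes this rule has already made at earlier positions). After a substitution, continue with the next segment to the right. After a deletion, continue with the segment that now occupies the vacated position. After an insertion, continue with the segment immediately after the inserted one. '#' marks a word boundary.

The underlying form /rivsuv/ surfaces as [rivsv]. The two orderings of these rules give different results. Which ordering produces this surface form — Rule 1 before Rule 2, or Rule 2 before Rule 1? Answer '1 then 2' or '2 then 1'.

2 then 1

Order 1 then 2:
  1 Medial Vowel Deletion: [rivsuv] → [rivsv]
  2 Vowel Epenthesis: [rivsv] → [rivsiv]
  result: [rivsiv]
Order 2 then 1:
  2 Vowel Epenthesis: no change — [rivsuv]
  1 Medial Vowel Deletion: [rivsuv] → [rivsv]
  result: [rivsv]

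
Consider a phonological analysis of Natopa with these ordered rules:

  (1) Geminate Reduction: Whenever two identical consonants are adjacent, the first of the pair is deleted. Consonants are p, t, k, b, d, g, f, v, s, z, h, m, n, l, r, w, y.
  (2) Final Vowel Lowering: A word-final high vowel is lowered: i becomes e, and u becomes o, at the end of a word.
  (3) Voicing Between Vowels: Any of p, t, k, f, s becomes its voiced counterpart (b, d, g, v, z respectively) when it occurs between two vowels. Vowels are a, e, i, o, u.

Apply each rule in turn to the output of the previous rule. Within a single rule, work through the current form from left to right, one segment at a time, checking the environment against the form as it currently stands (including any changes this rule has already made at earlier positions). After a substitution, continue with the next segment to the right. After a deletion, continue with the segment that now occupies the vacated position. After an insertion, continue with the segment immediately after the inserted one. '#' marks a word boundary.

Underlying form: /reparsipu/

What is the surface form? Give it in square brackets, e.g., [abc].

(1) Geminate Reduction: no change — [reparsipu]
(2) Final Vowel Lowering: [reparsipu] → [reparsipo]
(3) Voicing Between Vowels: [reparsipo] → [rebarsibo]

[rebarsibo]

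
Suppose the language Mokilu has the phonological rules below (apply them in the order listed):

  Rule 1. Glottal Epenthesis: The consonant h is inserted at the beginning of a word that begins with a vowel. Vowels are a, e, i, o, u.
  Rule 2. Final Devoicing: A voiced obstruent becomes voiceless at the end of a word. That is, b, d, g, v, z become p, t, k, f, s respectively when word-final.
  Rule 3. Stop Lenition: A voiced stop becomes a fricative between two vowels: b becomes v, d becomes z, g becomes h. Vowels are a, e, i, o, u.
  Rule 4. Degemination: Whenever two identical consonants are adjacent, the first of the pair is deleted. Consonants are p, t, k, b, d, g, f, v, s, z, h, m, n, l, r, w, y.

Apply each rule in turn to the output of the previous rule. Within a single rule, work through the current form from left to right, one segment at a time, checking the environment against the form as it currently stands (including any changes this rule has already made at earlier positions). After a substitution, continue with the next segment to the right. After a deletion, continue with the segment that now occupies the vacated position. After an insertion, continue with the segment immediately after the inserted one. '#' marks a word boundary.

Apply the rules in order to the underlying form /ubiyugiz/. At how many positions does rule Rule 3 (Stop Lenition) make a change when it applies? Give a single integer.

Rule 1 Glottal Epenthesis: [ubiyugiz] → [hubiyugiz]
Rule 2 Final Devoicing: [hubiyugiz] → [hubiyugis]
Rule 3 Stop Lenition: [hubiyugis] → [huviyuhis]
Rule 4 Degemination: no change — [huviyuhis]
Rule Rule 3 changed 2 position(s).

2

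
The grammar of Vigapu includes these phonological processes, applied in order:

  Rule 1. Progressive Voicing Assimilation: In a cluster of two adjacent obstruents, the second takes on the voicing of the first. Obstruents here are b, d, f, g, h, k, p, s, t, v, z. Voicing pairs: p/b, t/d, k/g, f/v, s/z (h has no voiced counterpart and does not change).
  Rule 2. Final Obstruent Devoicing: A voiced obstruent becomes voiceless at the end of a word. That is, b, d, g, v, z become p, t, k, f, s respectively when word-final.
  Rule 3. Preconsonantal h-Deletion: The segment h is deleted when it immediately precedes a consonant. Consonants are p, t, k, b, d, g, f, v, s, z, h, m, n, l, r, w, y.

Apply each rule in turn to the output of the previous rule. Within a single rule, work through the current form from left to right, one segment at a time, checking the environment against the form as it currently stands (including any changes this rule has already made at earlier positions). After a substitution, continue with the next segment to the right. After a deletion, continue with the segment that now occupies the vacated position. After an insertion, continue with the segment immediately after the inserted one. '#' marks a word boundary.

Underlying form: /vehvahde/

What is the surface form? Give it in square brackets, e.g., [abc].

[vefate]

Rule 1 Progressive Voicing Assimilation: [vehvahde] → [vehfahte]
Rule 2 Final Obstruent Devoicing: no change — [vehfahte]
Rule 3 Preconsonantal h-Deletion: [vehfahte] → [vefate]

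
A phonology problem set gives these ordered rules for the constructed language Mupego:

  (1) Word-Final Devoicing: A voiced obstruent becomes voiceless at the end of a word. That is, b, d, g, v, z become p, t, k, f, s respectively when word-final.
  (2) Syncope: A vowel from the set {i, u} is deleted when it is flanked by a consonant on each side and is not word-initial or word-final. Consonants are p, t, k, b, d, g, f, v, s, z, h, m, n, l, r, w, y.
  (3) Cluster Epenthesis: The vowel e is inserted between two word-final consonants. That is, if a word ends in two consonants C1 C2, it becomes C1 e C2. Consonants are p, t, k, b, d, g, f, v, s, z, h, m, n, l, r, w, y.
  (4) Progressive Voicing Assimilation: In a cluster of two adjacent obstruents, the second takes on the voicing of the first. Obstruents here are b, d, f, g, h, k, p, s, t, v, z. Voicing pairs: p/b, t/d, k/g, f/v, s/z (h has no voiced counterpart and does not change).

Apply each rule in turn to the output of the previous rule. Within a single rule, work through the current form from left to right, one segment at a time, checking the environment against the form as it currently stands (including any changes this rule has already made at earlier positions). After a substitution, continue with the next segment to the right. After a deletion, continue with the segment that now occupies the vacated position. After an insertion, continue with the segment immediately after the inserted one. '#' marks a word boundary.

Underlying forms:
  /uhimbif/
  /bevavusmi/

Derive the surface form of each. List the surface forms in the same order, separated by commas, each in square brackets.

/uhimbif/:
  (1) Word-Final Devoicing: no change — [uhimbif]
  (2) Syncope: [uhimbif] → [uhmbf]
  (3) Cluster Epenthesis: [uhmbf] → [uhmbef]
  (4) Progressive Voicing Assimilation: no change — [uhmbef]
/bevavusmi/:
  (1) Word-Final Devoicing: no change — [bevavusmi]
  (2) Syncope: [bevavusmi] → [bevavsmi]
  (3) Cluster Epenthesis: no change — [bevavsmi]
  (4) Progressive Voicing Assimilation: [bevavsmi] → [bevavzmi]

[uhmbef], [bevavzmi]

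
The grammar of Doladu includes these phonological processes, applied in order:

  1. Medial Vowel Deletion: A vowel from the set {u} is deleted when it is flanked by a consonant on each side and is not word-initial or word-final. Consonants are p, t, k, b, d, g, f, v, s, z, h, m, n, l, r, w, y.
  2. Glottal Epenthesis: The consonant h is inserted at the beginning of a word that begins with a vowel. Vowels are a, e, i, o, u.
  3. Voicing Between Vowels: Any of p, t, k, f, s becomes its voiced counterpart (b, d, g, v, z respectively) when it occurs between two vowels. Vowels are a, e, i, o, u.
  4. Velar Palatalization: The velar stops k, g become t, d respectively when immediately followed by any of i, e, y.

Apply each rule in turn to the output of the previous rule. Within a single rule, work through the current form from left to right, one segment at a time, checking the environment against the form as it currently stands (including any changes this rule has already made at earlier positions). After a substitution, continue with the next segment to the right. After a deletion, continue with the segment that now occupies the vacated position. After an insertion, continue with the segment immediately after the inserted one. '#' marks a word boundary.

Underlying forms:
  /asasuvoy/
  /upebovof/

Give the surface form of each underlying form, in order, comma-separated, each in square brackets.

/asasuvoy/:
  1 Medial Vowel Deletion: [asasuvoy] → [asasvoy]
  2 Glottal Epenthesis: [asasvoy] → [hasasvoy]
  3 Voicing Between Vowels: [hasasvoy] → [hazasvoy]
  4 Velar Palatalization: no change — [hazasvoy]
/upebovof/:
  1 Medial Vowel Deletion: no change — [upebovof]
  2 Glottal Epenthesis: [upebovof] → [hupebovof]
  3 Voicing Between Vowels: [hupebovof] → [hubebovof]
  4 Velar Palatalization: no change — [hubebovof]

[hazasvoy], [hubebovof]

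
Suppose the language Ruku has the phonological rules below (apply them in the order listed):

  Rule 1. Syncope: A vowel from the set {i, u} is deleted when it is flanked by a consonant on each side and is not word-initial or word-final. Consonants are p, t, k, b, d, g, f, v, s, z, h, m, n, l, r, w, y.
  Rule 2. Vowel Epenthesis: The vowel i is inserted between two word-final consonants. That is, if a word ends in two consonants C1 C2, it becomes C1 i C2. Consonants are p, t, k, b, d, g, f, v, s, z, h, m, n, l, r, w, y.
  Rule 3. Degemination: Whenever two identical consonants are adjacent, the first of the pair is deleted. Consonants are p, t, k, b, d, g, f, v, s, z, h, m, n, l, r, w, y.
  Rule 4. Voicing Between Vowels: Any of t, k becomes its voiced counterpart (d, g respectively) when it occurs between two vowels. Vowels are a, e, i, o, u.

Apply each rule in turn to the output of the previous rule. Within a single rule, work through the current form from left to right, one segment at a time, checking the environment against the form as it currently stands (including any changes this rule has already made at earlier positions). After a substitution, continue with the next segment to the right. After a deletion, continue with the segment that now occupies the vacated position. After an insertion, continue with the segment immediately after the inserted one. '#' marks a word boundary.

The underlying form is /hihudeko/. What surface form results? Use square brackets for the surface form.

Rule 1 Syncope: [hihudeko] → [hhdeko]
Rule 2 Vowel Epenthesis: no change — [hhdeko]
Rule 3 Degemination: [hhdeko] → [hdeko]
Rule 4 Voicing Between Vowels: [hdeko] → [hdego]

[hdego]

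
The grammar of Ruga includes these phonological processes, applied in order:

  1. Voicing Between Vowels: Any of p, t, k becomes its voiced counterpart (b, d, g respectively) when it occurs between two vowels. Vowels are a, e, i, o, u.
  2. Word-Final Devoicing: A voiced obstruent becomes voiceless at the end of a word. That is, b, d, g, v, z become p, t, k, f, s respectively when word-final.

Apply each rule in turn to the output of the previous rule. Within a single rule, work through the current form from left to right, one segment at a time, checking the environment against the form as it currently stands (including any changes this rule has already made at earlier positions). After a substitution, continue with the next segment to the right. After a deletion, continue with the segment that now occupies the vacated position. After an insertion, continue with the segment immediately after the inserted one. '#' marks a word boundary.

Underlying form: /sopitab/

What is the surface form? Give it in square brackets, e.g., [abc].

1 Voicing Between Vowels: [sopitab] → [sobidab]
2 Word-Final Devoicing: [sobidab] → [sobidap]

[sobidap]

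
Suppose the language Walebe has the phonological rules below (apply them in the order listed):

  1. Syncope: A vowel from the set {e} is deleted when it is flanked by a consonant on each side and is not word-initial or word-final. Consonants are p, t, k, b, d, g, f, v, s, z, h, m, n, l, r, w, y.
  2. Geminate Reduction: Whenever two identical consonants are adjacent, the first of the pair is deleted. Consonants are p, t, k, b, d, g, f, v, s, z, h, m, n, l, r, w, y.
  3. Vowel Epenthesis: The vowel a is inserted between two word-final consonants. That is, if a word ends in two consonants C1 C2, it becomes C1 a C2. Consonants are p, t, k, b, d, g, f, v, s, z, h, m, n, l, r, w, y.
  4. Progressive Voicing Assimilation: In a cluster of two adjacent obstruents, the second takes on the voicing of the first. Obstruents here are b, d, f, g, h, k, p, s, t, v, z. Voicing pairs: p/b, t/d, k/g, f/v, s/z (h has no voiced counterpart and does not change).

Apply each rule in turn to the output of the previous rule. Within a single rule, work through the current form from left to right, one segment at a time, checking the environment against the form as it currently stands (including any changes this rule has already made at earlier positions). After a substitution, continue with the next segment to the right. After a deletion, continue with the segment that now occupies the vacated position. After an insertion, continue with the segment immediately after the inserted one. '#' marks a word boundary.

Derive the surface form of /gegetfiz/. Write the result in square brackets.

[gdviz]

1 Syncope: [gegetfiz] → [ggtfiz]
2 Geminate Reduction: [ggtfiz] → [gtfiz]
3 Vowel Epenthesis: no change — [gtfiz]
4 Progressive Voicing Assimilation: [gtfiz] → [gdviz]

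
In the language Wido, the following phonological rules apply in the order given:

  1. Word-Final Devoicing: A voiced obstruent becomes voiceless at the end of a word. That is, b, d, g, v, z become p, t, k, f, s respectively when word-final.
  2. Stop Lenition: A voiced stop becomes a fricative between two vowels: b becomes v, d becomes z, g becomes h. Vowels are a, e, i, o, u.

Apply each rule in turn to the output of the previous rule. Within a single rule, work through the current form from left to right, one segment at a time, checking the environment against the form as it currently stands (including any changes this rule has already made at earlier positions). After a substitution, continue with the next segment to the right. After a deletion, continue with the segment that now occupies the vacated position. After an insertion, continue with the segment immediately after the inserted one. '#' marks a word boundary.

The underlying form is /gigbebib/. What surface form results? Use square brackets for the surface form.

1 Word-Final Devoicing: [gigbebib] → [gigbebip]
2 Stop Lenition: [gigbebip] → [gigbevip]

[gigbevip]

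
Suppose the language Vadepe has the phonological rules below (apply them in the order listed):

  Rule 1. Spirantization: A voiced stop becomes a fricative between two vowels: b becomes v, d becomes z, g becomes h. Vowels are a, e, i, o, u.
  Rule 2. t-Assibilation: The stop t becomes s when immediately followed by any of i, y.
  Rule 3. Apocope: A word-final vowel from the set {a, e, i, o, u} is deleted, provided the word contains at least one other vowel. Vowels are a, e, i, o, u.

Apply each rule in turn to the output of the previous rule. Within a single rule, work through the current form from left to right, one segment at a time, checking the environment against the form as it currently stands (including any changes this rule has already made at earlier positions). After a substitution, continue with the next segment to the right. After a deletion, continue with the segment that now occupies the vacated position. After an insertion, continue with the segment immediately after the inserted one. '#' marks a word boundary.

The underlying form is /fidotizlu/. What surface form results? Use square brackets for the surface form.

Rule 1 Spirantization: [fidotizlu] → [fizotizlu]
Rule 2 t-Assibilation: [fizotizlu] → [fizosizlu]
Rule 3 Apocope: [fizosizlu] → [fizosizl]

[fizosizl]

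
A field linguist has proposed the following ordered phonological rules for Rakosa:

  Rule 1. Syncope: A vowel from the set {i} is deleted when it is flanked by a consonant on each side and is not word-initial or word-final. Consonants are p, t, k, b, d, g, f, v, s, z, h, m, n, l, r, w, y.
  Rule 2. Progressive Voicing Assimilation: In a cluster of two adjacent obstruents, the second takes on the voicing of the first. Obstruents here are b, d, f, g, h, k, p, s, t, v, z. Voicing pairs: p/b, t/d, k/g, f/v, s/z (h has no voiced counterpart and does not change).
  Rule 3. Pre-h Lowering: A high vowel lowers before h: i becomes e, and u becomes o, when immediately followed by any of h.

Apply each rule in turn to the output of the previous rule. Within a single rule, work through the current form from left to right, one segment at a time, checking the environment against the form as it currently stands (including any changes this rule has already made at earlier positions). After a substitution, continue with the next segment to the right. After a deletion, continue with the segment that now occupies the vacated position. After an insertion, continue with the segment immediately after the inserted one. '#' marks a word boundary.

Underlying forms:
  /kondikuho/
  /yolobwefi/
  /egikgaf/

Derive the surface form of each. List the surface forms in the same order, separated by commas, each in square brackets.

/kondikuho/:
  Rule 1 Syncope: [kondikuho] → [kondkuho]
  Rule 2 Progressive Voicing Assimilation: [kondkuho] → [kondguho]
  Rule 3 Pre-h Lowering: [kondguho] → [kondgoho]
/yolobwefi/:
  Rule 1 Syncope: no change — [yolobwefi]
  Rule 2 Progressive Voicing Assimilation: no change — [yolobwefi]
  Rule 3 Pre-h Lowering: no change — [yolobwefi]
/egikgaf/:
  Rule 1 Syncope: [egikgaf] → [egkgaf]
  Rule 2 Progressive Voicing Assimilation: [egkgaf] → [egggaf]
  Rule 3 Pre-h Lowering: no change — [egggaf]

[kondgoho], [yolobwefi], [egggaf]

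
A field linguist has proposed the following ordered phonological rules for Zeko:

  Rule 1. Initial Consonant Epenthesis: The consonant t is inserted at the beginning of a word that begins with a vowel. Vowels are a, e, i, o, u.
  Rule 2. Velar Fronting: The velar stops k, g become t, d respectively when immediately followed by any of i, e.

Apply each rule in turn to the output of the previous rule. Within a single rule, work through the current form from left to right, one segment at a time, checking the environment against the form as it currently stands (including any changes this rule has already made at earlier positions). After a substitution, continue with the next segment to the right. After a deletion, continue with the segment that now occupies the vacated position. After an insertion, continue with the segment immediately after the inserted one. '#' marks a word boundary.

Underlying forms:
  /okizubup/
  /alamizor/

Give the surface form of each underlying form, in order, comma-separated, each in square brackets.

[totizubup], [talamizor]

/okizubup/:
  Rule 1 Initial Consonant Epenthesis: [okizubup] → [tokizubup]
  Rule 2 Velar Fronting: [tokizubup] → [totizubup]
/alamizor/:
  Rule 1 Initial Consonant Epenthesis: [alamizor] → [talamizor]
  Rule 2 Velar Fronting: no change — [talamizor]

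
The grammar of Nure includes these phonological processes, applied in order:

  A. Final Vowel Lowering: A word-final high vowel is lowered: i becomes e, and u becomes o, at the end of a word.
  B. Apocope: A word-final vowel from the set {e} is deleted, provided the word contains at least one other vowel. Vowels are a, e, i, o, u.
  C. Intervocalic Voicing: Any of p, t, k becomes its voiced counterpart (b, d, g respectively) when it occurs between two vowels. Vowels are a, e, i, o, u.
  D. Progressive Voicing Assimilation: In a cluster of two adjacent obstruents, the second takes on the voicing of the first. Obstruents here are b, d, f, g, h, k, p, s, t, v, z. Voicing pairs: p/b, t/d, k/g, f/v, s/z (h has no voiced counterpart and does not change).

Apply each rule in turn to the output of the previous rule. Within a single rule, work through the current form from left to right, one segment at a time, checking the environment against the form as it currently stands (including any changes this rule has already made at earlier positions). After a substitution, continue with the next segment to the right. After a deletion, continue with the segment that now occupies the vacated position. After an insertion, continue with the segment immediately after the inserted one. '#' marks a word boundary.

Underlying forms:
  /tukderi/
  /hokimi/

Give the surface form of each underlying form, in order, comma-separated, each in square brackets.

/tukderi/:
  A Final Vowel Lowering: [tukderi] → [tukdere]
  B Apocope: [tukdere] → [tukder]
  C Intervocalic Voicing: no change — [tukder]
  D Progressive Voicing Assimilation: [tukder] → [tukter]
/hokimi/:
  A Final Vowel Lowering: [hokimi] → [hokime]
  B Apocope: [hokime] → [hokim]
  C Intervocalic Voicing: [hokim] → [hogim]
  D Progressive Voicing Assimilation: no change — [hogim]

[tukter], [hogim]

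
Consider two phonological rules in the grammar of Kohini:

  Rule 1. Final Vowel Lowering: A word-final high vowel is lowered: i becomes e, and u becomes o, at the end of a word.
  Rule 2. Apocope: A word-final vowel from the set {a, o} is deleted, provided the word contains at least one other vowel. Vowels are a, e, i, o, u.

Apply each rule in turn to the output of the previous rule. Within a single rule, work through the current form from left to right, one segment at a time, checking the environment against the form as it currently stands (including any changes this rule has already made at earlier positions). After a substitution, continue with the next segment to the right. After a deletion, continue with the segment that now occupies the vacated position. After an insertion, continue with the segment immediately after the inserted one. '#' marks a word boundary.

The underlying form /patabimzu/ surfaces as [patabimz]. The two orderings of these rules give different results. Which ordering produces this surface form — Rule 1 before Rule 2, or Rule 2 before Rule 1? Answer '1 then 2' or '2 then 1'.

Order 1 then 2:
  1 Final Vowel Lowering: [patabimzu] → [patabimzo]
  2 Apocope: [patabimzo] → [patabimz]
  result: [patabimz]
Order 2 then 1:
  2 Apocope: no change — [patabimzu]
  1 Final Vowel Lowering: [patabimzu] → [patabimzo]
  result: [patabimzo]

1 then 2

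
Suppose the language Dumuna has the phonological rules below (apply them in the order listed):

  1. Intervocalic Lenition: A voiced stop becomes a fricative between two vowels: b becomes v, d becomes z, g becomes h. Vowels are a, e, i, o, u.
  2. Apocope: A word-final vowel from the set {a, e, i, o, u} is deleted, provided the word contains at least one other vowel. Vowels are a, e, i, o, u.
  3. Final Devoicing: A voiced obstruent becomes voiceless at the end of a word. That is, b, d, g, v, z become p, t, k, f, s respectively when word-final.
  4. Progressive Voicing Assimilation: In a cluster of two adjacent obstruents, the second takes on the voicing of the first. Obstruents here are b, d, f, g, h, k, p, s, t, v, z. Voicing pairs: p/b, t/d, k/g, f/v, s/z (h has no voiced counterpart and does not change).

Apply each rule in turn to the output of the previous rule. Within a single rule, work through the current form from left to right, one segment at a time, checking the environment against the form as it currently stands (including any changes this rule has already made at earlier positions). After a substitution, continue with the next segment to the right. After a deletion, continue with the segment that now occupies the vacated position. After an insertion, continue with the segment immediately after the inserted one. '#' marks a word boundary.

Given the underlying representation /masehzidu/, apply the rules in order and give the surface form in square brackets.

[masehsis]

1 Intervocalic Lenition: [masehzidu] → [masehzizu]
2 Apocope: [masehzizu] → [masehziz]
3 Final Devoicing: [masehziz] → [masehzis]
4 Progressive Voicing Assimilation: [masehzis] → [masehsis]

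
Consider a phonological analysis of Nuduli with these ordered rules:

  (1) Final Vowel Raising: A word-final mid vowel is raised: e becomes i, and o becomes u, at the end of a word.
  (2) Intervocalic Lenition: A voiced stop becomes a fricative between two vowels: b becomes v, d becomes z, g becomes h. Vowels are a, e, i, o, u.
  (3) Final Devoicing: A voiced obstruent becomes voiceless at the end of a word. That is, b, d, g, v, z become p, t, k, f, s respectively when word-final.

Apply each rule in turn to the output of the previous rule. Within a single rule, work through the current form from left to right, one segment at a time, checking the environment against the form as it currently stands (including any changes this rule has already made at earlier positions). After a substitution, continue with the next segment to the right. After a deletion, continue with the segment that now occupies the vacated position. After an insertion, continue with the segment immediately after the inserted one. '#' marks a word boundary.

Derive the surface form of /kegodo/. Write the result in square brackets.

(1) Final Vowel Raising: [kegodo] → [kegodu]
(2) Intervocalic Lenition: [kegodu] → [kehozu]
(3) Final Devoicing: no change — [kehozu]

[kehozu]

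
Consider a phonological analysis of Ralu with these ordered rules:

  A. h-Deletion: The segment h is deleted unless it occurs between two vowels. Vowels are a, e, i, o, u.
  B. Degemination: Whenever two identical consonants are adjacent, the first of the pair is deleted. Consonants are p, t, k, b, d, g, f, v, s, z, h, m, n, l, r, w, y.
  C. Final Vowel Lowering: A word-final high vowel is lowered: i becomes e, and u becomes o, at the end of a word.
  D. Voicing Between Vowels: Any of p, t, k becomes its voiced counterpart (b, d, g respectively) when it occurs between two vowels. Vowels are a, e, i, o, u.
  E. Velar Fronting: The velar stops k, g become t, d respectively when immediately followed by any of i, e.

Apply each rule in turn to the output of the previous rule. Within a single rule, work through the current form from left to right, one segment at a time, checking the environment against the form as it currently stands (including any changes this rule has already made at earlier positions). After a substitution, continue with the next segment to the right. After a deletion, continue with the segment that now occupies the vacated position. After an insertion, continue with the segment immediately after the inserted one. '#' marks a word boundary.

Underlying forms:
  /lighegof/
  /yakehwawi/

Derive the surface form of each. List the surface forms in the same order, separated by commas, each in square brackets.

/lighegof/:
  A h-Deletion: [lighegof] → [ligegof]
  B Degemination: no change — [ligegof]
  C Final Vowel Lowering: no change — [ligegof]
  D Voicing Between Vowels: no change — [ligegof]
  E Velar Fronting: [ligegof] → [lidegof]
/yakehwawi/:
  A h-Deletion: [yakehwawi] → [yakewawi]
  B Degemination: no change — [yakewawi]
  C Final Vowel Lowering: [yakewawi] → [yakewawe]
  D Voicing Between Vowels: [yakewawe] → [yagewawe]
  E Velar Fronting: [yagewawe] → [yadewawe]

[lidegof], [yadewawe]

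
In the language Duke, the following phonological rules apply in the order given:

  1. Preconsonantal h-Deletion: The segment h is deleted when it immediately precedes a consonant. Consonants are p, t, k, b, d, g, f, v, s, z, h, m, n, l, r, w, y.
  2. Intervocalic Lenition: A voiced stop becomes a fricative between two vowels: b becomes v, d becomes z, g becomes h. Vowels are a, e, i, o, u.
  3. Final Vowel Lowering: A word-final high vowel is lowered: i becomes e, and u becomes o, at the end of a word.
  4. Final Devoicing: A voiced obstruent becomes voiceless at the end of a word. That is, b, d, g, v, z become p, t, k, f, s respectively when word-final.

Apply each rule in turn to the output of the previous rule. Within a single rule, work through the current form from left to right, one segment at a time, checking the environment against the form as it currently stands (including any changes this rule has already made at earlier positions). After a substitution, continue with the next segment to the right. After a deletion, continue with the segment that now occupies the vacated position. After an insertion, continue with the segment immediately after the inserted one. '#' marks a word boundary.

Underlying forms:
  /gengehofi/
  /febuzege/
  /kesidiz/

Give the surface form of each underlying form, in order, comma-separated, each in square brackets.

[gengehofe], [fevuzehe], [kesizis]

/gengehofi/:
  1 Preconsonantal h-Deletion: no change — [gengehofi]
  2 Intervocalic Lenition: no change — [gengehofi]
  3 Final Vowel Lowering: [gengehofi] → [gengehofe]
  4 Final Devoicing: no change — [gengehofe]
/febuzege/:
  1 Preconsonantal h-Deletion: no change — [febuzege]
  2 Intervocalic Lenition: [febuzege] → [fevuzehe]
  3 Final Vowel Lowering: no change — [fevuzehe]
  4 Final Devoicing: no change — [fevuzehe]
/kesidiz/:
  1 Preconsonantal h-Deletion: no change — [kesidiz]
  2 Intervocalic Lenition: [kesidiz] → [kesiziz]
  3 Final Vowel Lowering: no change — [kesiziz]
  4 Final Devoicing: [kesiziz] → [kesizis]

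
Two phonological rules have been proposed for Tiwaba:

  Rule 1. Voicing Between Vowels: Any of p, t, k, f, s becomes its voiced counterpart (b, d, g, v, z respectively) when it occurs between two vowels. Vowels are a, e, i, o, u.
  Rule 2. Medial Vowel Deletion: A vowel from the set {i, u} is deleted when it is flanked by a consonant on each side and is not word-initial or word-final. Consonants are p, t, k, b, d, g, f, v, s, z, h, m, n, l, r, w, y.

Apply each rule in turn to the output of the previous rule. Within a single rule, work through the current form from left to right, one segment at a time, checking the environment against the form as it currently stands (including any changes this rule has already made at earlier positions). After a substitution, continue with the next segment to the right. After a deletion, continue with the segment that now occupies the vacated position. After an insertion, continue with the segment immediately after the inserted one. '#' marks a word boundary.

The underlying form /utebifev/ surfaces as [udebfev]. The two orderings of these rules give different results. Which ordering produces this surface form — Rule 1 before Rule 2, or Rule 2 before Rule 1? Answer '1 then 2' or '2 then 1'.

Order 1 then 2:
  1 Voicing Between Vowels: [utebifev] → [udebivev]
  2 Medial Vowel Deletion: [udebivev] → [udebvev]
  result: [udebvev]
Order 2 then 1:
  2 Medial Vowel Deletion: [utebifev] → [utebfev]
  1 Voicing Between Vowels: [utebfev] → [udebfev]
  result: [udebfev]

2 then 1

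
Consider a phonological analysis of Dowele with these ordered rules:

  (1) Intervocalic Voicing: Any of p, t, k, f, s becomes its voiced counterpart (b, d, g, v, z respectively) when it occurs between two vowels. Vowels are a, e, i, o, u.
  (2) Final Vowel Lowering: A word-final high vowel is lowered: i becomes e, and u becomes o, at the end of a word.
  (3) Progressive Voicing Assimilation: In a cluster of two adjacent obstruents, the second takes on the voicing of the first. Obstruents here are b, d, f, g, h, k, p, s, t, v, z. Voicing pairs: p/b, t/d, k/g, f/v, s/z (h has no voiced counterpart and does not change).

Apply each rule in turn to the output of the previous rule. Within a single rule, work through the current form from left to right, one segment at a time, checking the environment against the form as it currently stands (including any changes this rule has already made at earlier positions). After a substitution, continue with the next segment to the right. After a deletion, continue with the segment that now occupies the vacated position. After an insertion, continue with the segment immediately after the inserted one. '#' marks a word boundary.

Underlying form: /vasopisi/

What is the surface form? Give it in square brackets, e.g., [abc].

[vazobize]

(1) Intervocalic Voicing: [vasopisi] → [vazobizi]
(2) Final Vowel Lowering: [vazobizi] → [vazobize]
(3) Progressive Voicing Assimilation: no change — [vazobize]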